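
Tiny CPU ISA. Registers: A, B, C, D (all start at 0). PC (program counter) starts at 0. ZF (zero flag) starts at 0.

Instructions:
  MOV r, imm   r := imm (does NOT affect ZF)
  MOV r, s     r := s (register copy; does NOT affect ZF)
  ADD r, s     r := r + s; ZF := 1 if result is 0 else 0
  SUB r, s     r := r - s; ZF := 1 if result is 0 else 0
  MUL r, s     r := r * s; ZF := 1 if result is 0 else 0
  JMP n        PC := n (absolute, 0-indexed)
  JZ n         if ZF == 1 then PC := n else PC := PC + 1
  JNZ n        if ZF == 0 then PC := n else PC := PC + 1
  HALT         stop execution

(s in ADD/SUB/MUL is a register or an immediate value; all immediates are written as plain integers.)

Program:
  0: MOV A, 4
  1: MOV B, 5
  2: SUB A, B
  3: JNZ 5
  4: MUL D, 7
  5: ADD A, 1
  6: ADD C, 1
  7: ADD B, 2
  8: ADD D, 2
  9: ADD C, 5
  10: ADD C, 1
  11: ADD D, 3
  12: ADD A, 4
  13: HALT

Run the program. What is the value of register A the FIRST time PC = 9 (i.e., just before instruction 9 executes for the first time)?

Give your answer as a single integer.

Step 1: PC=0 exec 'MOV A, 4'. After: A=4 B=0 C=0 D=0 ZF=0 PC=1
Step 2: PC=1 exec 'MOV B, 5'. After: A=4 B=5 C=0 D=0 ZF=0 PC=2
Step 3: PC=2 exec 'SUB A, B'. After: A=-1 B=5 C=0 D=0 ZF=0 PC=3
Step 4: PC=3 exec 'JNZ 5'. After: A=-1 B=5 C=0 D=0 ZF=0 PC=5
Step 5: PC=5 exec 'ADD A, 1'. After: A=0 B=5 C=0 D=0 ZF=1 PC=6
Step 6: PC=6 exec 'ADD C, 1'. After: A=0 B=5 C=1 D=0 ZF=0 PC=7
Step 7: PC=7 exec 'ADD B, 2'. After: A=0 B=7 C=1 D=0 ZF=0 PC=8
Step 8: PC=8 exec 'ADD D, 2'. After: A=0 B=7 C=1 D=2 ZF=0 PC=9
First time PC=9: A=0

0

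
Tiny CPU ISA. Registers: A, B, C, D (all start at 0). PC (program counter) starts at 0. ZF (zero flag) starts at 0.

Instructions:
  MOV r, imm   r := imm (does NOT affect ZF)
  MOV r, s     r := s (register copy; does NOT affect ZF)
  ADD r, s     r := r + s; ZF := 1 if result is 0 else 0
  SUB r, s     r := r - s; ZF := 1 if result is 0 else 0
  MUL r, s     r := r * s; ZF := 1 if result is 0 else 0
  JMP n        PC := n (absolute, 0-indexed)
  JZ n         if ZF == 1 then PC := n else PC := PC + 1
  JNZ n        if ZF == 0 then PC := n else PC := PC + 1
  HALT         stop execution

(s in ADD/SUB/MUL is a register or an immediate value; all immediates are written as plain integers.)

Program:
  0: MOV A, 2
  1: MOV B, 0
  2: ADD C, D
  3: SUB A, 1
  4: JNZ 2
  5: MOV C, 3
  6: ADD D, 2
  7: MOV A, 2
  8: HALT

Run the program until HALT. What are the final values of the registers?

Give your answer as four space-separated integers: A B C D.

Answer: 2 0 3 2

Derivation:
Step 1: PC=0 exec 'MOV A, 2'. After: A=2 B=0 C=0 D=0 ZF=0 PC=1
Step 2: PC=1 exec 'MOV B, 0'. After: A=2 B=0 C=0 D=0 ZF=0 PC=2
Step 3: PC=2 exec 'ADD C, D'. After: A=2 B=0 C=0 D=0 ZF=1 PC=3
Step 4: PC=3 exec 'SUB A, 1'. After: A=1 B=0 C=0 D=0 ZF=0 PC=4
Step 5: PC=4 exec 'JNZ 2'. After: A=1 B=0 C=0 D=0 ZF=0 PC=2
Step 6: PC=2 exec 'ADD C, D'. After: A=1 B=0 C=0 D=0 ZF=1 PC=3
Step 7: PC=3 exec 'SUB A, 1'. After: A=0 B=0 C=0 D=0 ZF=1 PC=4
Step 8: PC=4 exec 'JNZ 2'. After: A=0 B=0 C=0 D=0 ZF=1 PC=5
Step 9: PC=5 exec 'MOV C, 3'. After: A=0 B=0 C=3 D=0 ZF=1 PC=6
Step 10: PC=6 exec 'ADD D, 2'. After: A=0 B=0 C=3 D=2 ZF=0 PC=7
Step 11: PC=7 exec 'MOV A, 2'. After: A=2 B=0 C=3 D=2 ZF=0 PC=8
Step 12: PC=8 exec 'HALT'. After: A=2 B=0 C=3 D=2 ZF=0 PC=8 HALTED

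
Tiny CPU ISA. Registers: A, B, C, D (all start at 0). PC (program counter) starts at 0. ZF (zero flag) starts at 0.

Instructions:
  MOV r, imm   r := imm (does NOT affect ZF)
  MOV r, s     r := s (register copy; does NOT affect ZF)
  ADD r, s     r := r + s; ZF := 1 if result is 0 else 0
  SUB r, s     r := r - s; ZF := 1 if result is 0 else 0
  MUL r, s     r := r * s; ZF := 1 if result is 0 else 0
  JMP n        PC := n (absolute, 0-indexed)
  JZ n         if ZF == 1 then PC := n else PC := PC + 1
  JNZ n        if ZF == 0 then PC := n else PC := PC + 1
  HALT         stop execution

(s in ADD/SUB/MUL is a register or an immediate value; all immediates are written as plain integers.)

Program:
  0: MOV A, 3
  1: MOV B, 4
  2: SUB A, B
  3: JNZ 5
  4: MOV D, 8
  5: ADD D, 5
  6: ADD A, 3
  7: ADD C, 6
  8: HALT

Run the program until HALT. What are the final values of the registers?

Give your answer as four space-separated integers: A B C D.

Answer: 2 4 6 5

Derivation:
Step 1: PC=0 exec 'MOV A, 3'. After: A=3 B=0 C=0 D=0 ZF=0 PC=1
Step 2: PC=1 exec 'MOV B, 4'. After: A=3 B=4 C=0 D=0 ZF=0 PC=2
Step 3: PC=2 exec 'SUB A, B'. After: A=-1 B=4 C=0 D=0 ZF=0 PC=3
Step 4: PC=3 exec 'JNZ 5'. After: A=-1 B=4 C=0 D=0 ZF=0 PC=5
Step 5: PC=5 exec 'ADD D, 5'. After: A=-1 B=4 C=0 D=5 ZF=0 PC=6
Step 6: PC=6 exec 'ADD A, 3'. After: A=2 B=4 C=0 D=5 ZF=0 PC=7
Step 7: PC=7 exec 'ADD C, 6'. After: A=2 B=4 C=6 D=5 ZF=0 PC=8
Step 8: PC=8 exec 'HALT'. After: A=2 B=4 C=6 D=5 ZF=0 PC=8 HALTED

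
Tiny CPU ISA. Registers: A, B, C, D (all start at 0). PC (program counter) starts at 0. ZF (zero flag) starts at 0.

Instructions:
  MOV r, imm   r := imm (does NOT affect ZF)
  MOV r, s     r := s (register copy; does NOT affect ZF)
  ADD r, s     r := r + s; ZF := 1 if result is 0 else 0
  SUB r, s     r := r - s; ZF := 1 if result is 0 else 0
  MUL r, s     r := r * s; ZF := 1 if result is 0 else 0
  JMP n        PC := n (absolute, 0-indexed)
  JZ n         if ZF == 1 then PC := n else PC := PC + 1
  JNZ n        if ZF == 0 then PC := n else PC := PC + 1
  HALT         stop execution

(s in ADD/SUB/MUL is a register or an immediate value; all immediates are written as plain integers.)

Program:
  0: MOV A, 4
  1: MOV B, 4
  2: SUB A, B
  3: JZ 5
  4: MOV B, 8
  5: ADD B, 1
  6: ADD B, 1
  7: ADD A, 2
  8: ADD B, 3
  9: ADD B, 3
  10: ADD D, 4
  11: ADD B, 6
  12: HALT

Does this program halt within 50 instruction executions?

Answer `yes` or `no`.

Step 1: PC=0 exec 'MOV A, 4'. After: A=4 B=0 C=0 D=0 ZF=0 PC=1
Step 2: PC=1 exec 'MOV B, 4'. After: A=4 B=4 C=0 D=0 ZF=0 PC=2
Step 3: PC=2 exec 'SUB A, B'. After: A=0 B=4 C=0 D=0 ZF=1 PC=3
Step 4: PC=3 exec 'JZ 5'. After: A=0 B=4 C=0 D=0 ZF=1 PC=5
Step 5: PC=5 exec 'ADD B, 1'. After: A=0 B=5 C=0 D=0 ZF=0 PC=6
Step 6: PC=6 exec 'ADD B, 1'. After: A=0 B=6 C=0 D=0 ZF=0 PC=7
Step 7: PC=7 exec 'ADD A, 2'. After: A=2 B=6 C=0 D=0 ZF=0 PC=8
Step 8: PC=8 exec 'ADD B, 3'. After: A=2 B=9 C=0 D=0 ZF=0 PC=9
Step 9: PC=9 exec 'ADD B, 3'. After: A=2 B=12 C=0 D=0 ZF=0 PC=10
Step 10: PC=10 exec 'ADD D, 4'. After: A=2 B=12 C=0 D=4 ZF=0 PC=11
Step 11: PC=11 exec 'ADD B, 6'. After: A=2 B=18 C=0 D=4 ZF=0 PC=12
Step 12: PC=12 exec 'HALT'. After: A=2 B=18 C=0 D=4 ZF=0 PC=12 HALTED

Answer: yes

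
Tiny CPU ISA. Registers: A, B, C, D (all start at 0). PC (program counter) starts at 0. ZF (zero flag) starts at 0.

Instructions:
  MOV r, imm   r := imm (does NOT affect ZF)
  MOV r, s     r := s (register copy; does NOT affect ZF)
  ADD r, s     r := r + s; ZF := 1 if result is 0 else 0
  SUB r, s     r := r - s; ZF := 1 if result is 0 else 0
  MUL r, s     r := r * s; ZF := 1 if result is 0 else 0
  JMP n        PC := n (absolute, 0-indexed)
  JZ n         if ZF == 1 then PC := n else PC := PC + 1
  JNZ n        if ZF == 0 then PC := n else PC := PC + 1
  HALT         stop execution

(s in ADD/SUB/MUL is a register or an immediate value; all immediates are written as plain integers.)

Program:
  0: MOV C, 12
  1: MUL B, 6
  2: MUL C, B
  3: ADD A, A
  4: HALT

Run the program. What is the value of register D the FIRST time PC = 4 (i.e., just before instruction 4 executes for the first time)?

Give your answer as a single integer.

Step 1: PC=0 exec 'MOV C, 12'. After: A=0 B=0 C=12 D=0 ZF=0 PC=1
Step 2: PC=1 exec 'MUL B, 6'. After: A=0 B=0 C=12 D=0 ZF=1 PC=2
Step 3: PC=2 exec 'MUL C, B'. After: A=0 B=0 C=0 D=0 ZF=1 PC=3
Step 4: PC=3 exec 'ADD A, A'. After: A=0 B=0 C=0 D=0 ZF=1 PC=4
First time PC=4: D=0

0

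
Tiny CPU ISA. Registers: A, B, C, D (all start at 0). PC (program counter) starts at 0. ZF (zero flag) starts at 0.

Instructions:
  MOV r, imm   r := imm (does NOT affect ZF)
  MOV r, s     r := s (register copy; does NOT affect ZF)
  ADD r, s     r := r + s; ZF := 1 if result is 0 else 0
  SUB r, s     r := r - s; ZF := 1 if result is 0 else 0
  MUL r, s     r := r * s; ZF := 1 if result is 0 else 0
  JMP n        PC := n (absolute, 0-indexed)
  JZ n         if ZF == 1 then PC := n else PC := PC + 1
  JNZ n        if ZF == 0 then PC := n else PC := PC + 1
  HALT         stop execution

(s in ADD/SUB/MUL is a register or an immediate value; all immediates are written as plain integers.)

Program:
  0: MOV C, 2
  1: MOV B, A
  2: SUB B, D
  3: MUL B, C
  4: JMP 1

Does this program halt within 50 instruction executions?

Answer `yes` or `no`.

Step 1: PC=0 exec 'MOV C, 2'. After: A=0 B=0 C=2 D=0 ZF=0 PC=1
Step 2: PC=1 exec 'MOV B, A'. After: A=0 B=0 C=2 D=0 ZF=0 PC=2
Step 3: PC=2 exec 'SUB B, D'. After: A=0 B=0 C=2 D=0 ZF=1 PC=3
Step 4: PC=3 exec 'MUL B, C'. After: A=0 B=0 C=2 D=0 ZF=1 PC=4
Step 5: PC=4 exec 'JMP 1'. After: A=0 B=0 C=2 D=0 ZF=1 PC=1
Step 6: PC=1 exec 'MOV B, A'. After: A=0 B=0 C=2 D=0 ZF=1 PC=2
Step 7: PC=2 exec 'SUB B, D'. After: A=0 B=0 C=2 D=0 ZF=1 PC=3
State after step 7 equals state after step 3: the program is in a cycle of length 4 and will never halt.

Answer: no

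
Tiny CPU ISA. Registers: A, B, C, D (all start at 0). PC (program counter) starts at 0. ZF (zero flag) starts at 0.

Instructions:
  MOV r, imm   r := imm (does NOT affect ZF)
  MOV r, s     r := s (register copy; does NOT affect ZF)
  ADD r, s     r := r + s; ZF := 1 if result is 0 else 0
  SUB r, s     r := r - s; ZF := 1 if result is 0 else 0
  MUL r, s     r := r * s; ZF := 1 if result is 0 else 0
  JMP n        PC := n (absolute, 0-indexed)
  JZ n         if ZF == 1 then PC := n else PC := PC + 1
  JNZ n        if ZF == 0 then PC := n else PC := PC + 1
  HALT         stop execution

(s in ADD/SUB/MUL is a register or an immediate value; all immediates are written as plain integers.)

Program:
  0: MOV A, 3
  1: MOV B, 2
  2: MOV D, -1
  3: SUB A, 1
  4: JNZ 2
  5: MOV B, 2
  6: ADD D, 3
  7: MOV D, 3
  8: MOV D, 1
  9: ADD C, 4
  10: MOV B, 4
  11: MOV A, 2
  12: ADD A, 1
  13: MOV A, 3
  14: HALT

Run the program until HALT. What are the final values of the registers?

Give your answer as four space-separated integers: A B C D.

Step 1: PC=0 exec 'MOV A, 3'. After: A=3 B=0 C=0 D=0 ZF=0 PC=1
Step 2: PC=1 exec 'MOV B, 2'. After: A=3 B=2 C=0 D=0 ZF=0 PC=2
Step 3: PC=2 exec 'MOV D, -1'. After: A=3 B=2 C=0 D=-1 ZF=0 PC=3
Step 4: PC=3 exec 'SUB A, 1'. After: A=2 B=2 C=0 D=-1 ZF=0 PC=4
Step 5: PC=4 exec 'JNZ 2'. After: A=2 B=2 C=0 D=-1 ZF=0 PC=2
Step 6: PC=2 exec 'MOV D, -1'. After: A=2 B=2 C=0 D=-1 ZF=0 PC=3
Step 7: PC=3 exec 'SUB A, 1'. After: A=1 B=2 C=0 D=-1 ZF=0 PC=4
Step 8: PC=4 exec 'JNZ 2'. After: A=1 B=2 C=0 D=-1 ZF=0 PC=2
Step 9: PC=2 exec 'MOV D, -1'. After: A=1 B=2 C=0 D=-1 ZF=0 PC=3
Step 10: PC=3 exec 'SUB A, 1'. After: A=0 B=2 C=0 D=-1 ZF=1 PC=4
Step 11: PC=4 exec 'JNZ 2'. After: A=0 B=2 C=0 D=-1 ZF=1 PC=5
Step 12: PC=5 exec 'MOV B, 2'. After: A=0 B=2 C=0 D=-1 ZF=1 PC=6
Step 13: PC=6 exec 'ADD D, 3'. After: A=0 B=2 C=0 D=2 ZF=0 PC=7
Step 14: PC=7 exec 'MOV D, 3'. After: A=0 B=2 C=0 D=3 ZF=0 PC=8
Step 15: PC=8 exec 'MOV D, 1'. After: A=0 B=2 C=0 D=1 ZF=0 PC=9
Step 16: PC=9 exec 'ADD C, 4'. After: A=0 B=2 C=4 D=1 ZF=0 PC=10
Step 17: PC=10 exec 'MOV B, 4'. After: A=0 B=4 C=4 D=1 ZF=0 PC=11
Step 18: PC=11 exec 'MOV A, 2'. After: A=2 B=4 C=4 D=1 ZF=0 PC=12
Step 19: PC=12 exec 'ADD A, 1'. After: A=3 B=4 C=4 D=1 ZF=0 PC=13
Step 20: PC=13 exec 'MOV A, 3'. After: A=3 B=4 C=4 D=1 ZF=0 PC=14
Step 21: PC=14 exec 'HALT'. After: A=3 B=4 C=4 D=1 ZF=0 PC=14 HALTED

Answer: 3 4 4 1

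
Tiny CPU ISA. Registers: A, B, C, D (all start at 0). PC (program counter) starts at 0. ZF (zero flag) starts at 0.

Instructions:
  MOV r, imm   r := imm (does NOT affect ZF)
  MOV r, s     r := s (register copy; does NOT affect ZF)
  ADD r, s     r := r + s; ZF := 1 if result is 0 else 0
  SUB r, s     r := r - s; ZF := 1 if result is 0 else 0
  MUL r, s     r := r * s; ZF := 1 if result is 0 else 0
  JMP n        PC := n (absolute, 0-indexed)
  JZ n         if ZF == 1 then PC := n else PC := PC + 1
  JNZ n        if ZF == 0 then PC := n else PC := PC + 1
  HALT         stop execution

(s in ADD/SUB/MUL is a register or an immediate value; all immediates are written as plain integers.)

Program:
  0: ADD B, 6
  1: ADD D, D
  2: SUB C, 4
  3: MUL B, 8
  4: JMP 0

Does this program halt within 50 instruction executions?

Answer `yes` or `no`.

Step 1: PC=0 exec 'ADD B, 6'. After: A=0 B=6 C=0 D=0 ZF=0 PC=1
Step 2: PC=1 exec 'ADD D, D'. After: A=0 B=6 C=0 D=0 ZF=1 PC=2
Step 3: PC=2 exec 'SUB C, 4'. After: A=0 B=6 C=-4 D=0 ZF=0 PC=3
Step 4: PC=3 exec 'MUL B, 8'. After: A=0 B=48 C=-4 D=0 ZF=0 PC=4
Step 5: PC=4 exec 'JMP 0'. After: A=0 B=48 C=-4 D=0 ZF=0 PC=0
Step 6: PC=0 exec 'ADD B, 6'. After: A=0 B=54 C=-4 D=0 ZF=0 PC=1
Step 7: PC=1 exec 'ADD D, D'. After: A=0 B=54 C=-4 D=0 ZF=1 PC=2
Step 8: PC=2 exec 'SUB C, 4'. After: A=0 B=54 C=-8 D=0 ZF=0 PC=3
Step 9: PC=3 exec 'MUL B, 8'. After: A=0 B=432 C=-8 D=0 ZF=0 PC=4
Step 10: PC=4 exec 'JMP 0'. After: A=0 B=432 C=-8 D=0 ZF=0 PC=0
Step 11: PC=0 exec 'ADD B, 6'. After: A=0 B=438 C=-8 D=0 ZF=0 PC=1
Step 12: PC=1 exec 'ADD D, D'. After: A=0 B=438 C=-8 D=0 ZF=1 PC=2
Step 13: PC=2 exec 'SUB C, 4'. After: A=0 B=438 C=-12 D=0 ZF=0 PC=3
Step 14: PC=3 exec 'MUL B, 8'. After: A=0 B=3504 C=-12 D=0 ZF=0 PC=4
Step 15: PC=4 exec 'JMP 0'. After: A=0 B=3504 C=-12 D=0 ZF=0 PC=0
After 50 steps: not halted. PC revisits the same instructions with no path to HALT; will never halt.

Answer: no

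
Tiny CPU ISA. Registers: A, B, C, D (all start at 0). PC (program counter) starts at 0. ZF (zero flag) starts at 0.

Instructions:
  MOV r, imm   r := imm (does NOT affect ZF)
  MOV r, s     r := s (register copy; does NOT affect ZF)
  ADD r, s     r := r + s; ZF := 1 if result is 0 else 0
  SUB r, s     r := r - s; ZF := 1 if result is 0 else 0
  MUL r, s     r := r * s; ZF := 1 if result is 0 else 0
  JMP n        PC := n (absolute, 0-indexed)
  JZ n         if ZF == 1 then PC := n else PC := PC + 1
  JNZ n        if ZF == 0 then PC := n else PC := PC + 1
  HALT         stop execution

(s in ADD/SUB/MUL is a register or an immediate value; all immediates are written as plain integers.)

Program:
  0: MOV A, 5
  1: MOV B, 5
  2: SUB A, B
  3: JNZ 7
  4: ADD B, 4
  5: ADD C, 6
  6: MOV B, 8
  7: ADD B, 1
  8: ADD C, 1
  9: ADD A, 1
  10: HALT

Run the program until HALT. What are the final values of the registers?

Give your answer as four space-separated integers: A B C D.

Step 1: PC=0 exec 'MOV A, 5'. After: A=5 B=0 C=0 D=0 ZF=0 PC=1
Step 2: PC=1 exec 'MOV B, 5'. After: A=5 B=5 C=0 D=0 ZF=0 PC=2
Step 3: PC=2 exec 'SUB A, B'. After: A=0 B=5 C=0 D=0 ZF=1 PC=3
Step 4: PC=3 exec 'JNZ 7'. After: A=0 B=5 C=0 D=0 ZF=1 PC=4
Step 5: PC=4 exec 'ADD B, 4'. After: A=0 B=9 C=0 D=0 ZF=0 PC=5
Step 6: PC=5 exec 'ADD C, 6'. After: A=0 B=9 C=6 D=0 ZF=0 PC=6
Step 7: PC=6 exec 'MOV B, 8'. After: A=0 B=8 C=6 D=0 ZF=0 PC=7
Step 8: PC=7 exec 'ADD B, 1'. After: A=0 B=9 C=6 D=0 ZF=0 PC=8
Step 9: PC=8 exec 'ADD C, 1'. After: A=0 B=9 C=7 D=0 ZF=0 PC=9
Step 10: PC=9 exec 'ADD A, 1'. After: A=1 B=9 C=7 D=0 ZF=0 PC=10
Step 11: PC=10 exec 'HALT'. After: A=1 B=9 C=7 D=0 ZF=0 PC=10 HALTED

Answer: 1 9 7 0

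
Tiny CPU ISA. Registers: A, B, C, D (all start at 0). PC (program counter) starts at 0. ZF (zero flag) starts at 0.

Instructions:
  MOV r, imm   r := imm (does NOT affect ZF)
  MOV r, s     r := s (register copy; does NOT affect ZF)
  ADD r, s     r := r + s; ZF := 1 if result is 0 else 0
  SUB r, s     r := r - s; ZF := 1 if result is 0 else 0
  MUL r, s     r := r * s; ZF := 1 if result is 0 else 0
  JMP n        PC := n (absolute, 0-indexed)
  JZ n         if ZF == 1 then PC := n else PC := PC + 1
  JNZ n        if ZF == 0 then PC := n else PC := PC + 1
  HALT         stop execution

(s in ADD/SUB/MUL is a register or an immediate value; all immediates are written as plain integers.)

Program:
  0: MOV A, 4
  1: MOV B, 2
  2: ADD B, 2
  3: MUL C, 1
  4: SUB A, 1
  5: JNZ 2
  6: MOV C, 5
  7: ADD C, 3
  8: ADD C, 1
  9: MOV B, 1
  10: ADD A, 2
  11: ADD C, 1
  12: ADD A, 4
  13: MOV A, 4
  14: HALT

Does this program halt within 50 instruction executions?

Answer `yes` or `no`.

Answer: yes

Derivation:
Step 1: PC=0 exec 'MOV A, 4'. After: A=4 B=0 C=0 D=0 ZF=0 PC=1
Step 2: PC=1 exec 'MOV B, 2'. After: A=4 B=2 C=0 D=0 ZF=0 PC=2
Step 3: PC=2 exec 'ADD B, 2'. After: A=4 B=4 C=0 D=0 ZF=0 PC=3
Step 4: PC=3 exec 'MUL C, 1'. After: A=4 B=4 C=0 D=0 ZF=1 PC=4
Step 5: PC=4 exec 'SUB A, 1'. After: A=3 B=4 C=0 D=0 ZF=0 PC=5
Step 6: PC=5 exec 'JNZ 2'. After: A=3 B=4 C=0 D=0 ZF=0 PC=2
Step 7: PC=2 exec 'ADD B, 2'. After: A=3 B=6 C=0 D=0 ZF=0 PC=3
Step 8: PC=3 exec 'MUL C, 1'. After: A=3 B=6 C=0 D=0 ZF=1 PC=4
Step 9: PC=4 exec 'SUB A, 1'. After: A=2 B=6 C=0 D=0 ZF=0 PC=5
Step 10: PC=5 exec 'JNZ 2'. After: A=2 B=6 C=0 D=0 ZF=0 PC=2
Step 11: PC=2 exec 'ADD B, 2'. After: A=2 B=8 C=0 D=0 ZF=0 PC=3
Step 12: PC=3 exec 'MUL C, 1'. After: A=2 B=8 C=0 D=0 ZF=1 PC=4
Step 13: PC=4 exec 'SUB A, 1'. After: A=1 B=8 C=0 D=0 ZF=0 PC=5
Step 14: PC=5 exec 'JNZ 2'. After: A=1 B=8 C=0 D=0 ZF=0 PC=2
Step 15: PC=2 exec 'ADD B, 2'. After: A=1 B=10 C=0 D=0 ZF=0 PC=3
Step 16: PC=3 exec 'MUL C, 1'. After: A=1 B=10 C=0 D=0 ZF=1 PC=4
Step 17: PC=4 exec 'SUB A, 1'. After: A=0 B=10 C=0 D=0 ZF=1 PC=5
Step 18: PC=5 exec 'JNZ 2'. After: A=0 B=10 C=0 D=0 ZF=1 PC=6
Step 19: PC=6 exec 'MOV C, 5'. After: A=0 B=10 C=5 D=0 ZF=1 PC=7
Step 20: PC=7 exec 'ADD C, 3'. After: A=0 B=10 C=8 D=0 ZF=0 PC=8
Step 21: PC=8 exec 'ADD C, 1'. After: A=0 B=10 C=9 D=0 ZF=0 PC=9
Step 22: PC=9 exec 'MOV B, 1'. After: A=0 B=1 C=9 D=0 ZF=0 PC=10
Step 23: PC=10 exec 'ADD A, 2'. After: A=2 B=1 C=9 D=0 ZF=0 PC=11
Step 24: PC=11 exec 'ADD C, 1'. After: A=2 B=1 C=10 D=0 ZF=0 PC=12
Step 25: PC=12 exec 'ADD A, 4'. After: A=6 B=1 C=10 D=0 ZF=0 PC=13
Step 26: PC=13 exec 'MOV A, 4'. After: A=4 B=1 C=10 D=0 ZF=0 PC=14
Step 27: PC=14 exec 'HALT'. After: A=4 B=1 C=10 D=0 ZF=0 PC=14 HALTED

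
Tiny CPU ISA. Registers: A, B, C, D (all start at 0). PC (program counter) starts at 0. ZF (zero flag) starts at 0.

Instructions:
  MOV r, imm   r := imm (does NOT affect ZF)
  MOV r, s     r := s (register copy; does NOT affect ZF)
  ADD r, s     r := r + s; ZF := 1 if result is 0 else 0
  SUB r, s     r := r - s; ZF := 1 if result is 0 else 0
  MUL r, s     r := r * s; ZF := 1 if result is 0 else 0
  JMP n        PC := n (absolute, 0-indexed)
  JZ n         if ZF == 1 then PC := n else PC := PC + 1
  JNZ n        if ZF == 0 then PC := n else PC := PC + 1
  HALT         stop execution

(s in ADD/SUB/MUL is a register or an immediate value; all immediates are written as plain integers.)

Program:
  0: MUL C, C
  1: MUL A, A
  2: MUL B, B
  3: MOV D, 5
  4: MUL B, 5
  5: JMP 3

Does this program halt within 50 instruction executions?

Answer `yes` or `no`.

Answer: no

Derivation:
Step 1: PC=0 exec 'MUL C, C'. After: A=0 B=0 C=0 D=0 ZF=1 PC=1
Step 2: PC=1 exec 'MUL A, A'. After: A=0 B=0 C=0 D=0 ZF=1 PC=2
Step 3: PC=2 exec 'MUL B, B'. After: A=0 B=0 C=0 D=0 ZF=1 PC=3
Step 4: PC=3 exec 'MOV D, 5'. After: A=0 B=0 C=0 D=5 ZF=1 PC=4
Step 5: PC=4 exec 'MUL B, 5'. After: A=0 B=0 C=0 D=5 ZF=1 PC=5
Step 6: PC=5 exec 'JMP 3'. After: A=0 B=0 C=0 D=5 ZF=1 PC=3
Step 7: PC=3 exec 'MOV D, 5'. After: A=0 B=0 C=0 D=5 ZF=1 PC=4
State after step 7 equals state after step 4: the program is in a cycle of length 3 and will never halt.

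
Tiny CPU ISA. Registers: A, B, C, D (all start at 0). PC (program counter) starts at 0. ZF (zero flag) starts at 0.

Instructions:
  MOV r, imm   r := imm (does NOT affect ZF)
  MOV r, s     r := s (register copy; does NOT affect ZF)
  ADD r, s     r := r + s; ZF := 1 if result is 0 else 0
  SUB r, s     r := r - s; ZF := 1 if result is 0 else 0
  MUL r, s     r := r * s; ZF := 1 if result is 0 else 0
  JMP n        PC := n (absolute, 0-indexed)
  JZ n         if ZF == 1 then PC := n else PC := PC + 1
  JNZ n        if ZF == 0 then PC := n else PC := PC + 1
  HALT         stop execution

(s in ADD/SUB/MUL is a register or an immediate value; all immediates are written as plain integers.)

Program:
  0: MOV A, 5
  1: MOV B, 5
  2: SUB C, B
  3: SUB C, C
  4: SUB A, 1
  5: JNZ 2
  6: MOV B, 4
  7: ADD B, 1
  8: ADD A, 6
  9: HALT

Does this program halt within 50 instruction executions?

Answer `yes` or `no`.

Step 1: PC=0 exec 'MOV A, 5'. After: A=5 B=0 C=0 D=0 ZF=0 PC=1
Step 2: PC=1 exec 'MOV B, 5'. After: A=5 B=5 C=0 D=0 ZF=0 PC=2
Step 3: PC=2 exec 'SUB C, B'. After: A=5 B=5 C=-5 D=0 ZF=0 PC=3
Step 4: PC=3 exec 'SUB C, C'. After: A=5 B=5 C=0 D=0 ZF=1 PC=4
Step 5: PC=4 exec 'SUB A, 1'. After: A=4 B=5 C=0 D=0 ZF=0 PC=5
Step 6: PC=5 exec 'JNZ 2'. After: A=4 B=5 C=0 D=0 ZF=0 PC=2
Step 7: PC=2 exec 'SUB C, B'. After: A=4 B=5 C=-5 D=0 ZF=0 PC=3
Step 8: PC=3 exec 'SUB C, C'. After: A=4 B=5 C=0 D=0 ZF=1 PC=4
Step 9: PC=4 exec 'SUB A, 1'. After: A=3 B=5 C=0 D=0 ZF=0 PC=5
Step 10: PC=5 exec 'JNZ 2'. After: A=3 B=5 C=0 D=0 ZF=0 PC=2
Step 11: PC=2 exec 'SUB C, B'. After: A=3 B=5 C=-5 D=0 ZF=0 PC=3
Step 12: PC=3 exec 'SUB C, C'. After: A=3 B=5 C=0 D=0 ZF=1 PC=4
Step 13: PC=4 exec 'SUB A, 1'. After: A=2 B=5 C=0 D=0 ZF=0 PC=5
Step 14: PC=5 exec 'JNZ 2'. After: A=2 B=5 C=0 D=0 ZF=0 PC=2
Step 15: PC=2 exec 'SUB C, B'. After: A=2 B=5 C=-5 D=0 ZF=0 PC=3
Step 16: PC=3 exec 'SUB C, C'. After: A=2 B=5 C=0 D=0 ZF=1 PC=4
Step 17: PC=4 exec 'SUB A, 1'. After: A=1 B=5 C=0 D=0 ZF=0 PC=5
Step 18: PC=5 exec 'JNZ 2'. After: A=1 B=5 C=0 D=0 ZF=0 PC=2
Step 19: PC=2 exec 'SUB C, B'. After: A=1 B=5 C=-5 D=0 ZF=0 PC=3
Step 20: PC=3 exec 'SUB C, C'. After: A=1 B=5 C=0 D=0 ZF=1 PC=4
Step 21: PC=4 exec 'SUB A, 1'. After: A=0 B=5 C=0 D=0 ZF=1 PC=5
Step 22: PC=5 exec 'JNZ 2'. After: A=0 B=5 C=0 D=0 ZF=1 PC=6
Step 23: PC=6 exec 'MOV B, 4'. After: A=0 B=4 C=0 D=0 ZF=1 PC=7
Step 24: PC=7 exec 'ADD B, 1'. After: A=0 B=5 C=0 D=0 ZF=0 PC=8
Step 25: PC=8 exec 'ADD A, 6'. After: A=6 B=5 C=0 D=0 ZF=0 PC=9
Step 26: PC=9 exec 'HALT'. After: A=6 B=5 C=0 D=0 ZF=0 PC=9 HALTED

Answer: yes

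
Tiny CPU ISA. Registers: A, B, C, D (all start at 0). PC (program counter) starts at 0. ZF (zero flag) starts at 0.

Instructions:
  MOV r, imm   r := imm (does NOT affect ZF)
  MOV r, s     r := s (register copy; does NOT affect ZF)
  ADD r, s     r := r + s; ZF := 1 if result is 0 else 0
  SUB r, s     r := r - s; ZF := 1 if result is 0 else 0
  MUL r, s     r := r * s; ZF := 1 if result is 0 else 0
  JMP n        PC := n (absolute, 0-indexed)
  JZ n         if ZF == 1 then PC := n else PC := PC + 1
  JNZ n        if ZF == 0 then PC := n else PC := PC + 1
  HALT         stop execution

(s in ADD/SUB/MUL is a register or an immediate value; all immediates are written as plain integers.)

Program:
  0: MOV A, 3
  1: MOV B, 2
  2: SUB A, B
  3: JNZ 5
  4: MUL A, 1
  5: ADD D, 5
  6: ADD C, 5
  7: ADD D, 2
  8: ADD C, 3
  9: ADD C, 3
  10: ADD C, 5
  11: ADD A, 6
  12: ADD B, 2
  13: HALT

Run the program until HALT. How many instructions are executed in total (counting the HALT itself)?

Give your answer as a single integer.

Answer: 13

Derivation:
Step 1: PC=0 exec 'MOV A, 3'. After: A=3 B=0 C=0 D=0 ZF=0 PC=1
Step 2: PC=1 exec 'MOV B, 2'. After: A=3 B=2 C=0 D=0 ZF=0 PC=2
Step 3: PC=2 exec 'SUB A, B'. After: A=1 B=2 C=0 D=0 ZF=0 PC=3
Step 4: PC=3 exec 'JNZ 5'. After: A=1 B=2 C=0 D=0 ZF=0 PC=5
Step 5: PC=5 exec 'ADD D, 5'. After: A=1 B=2 C=0 D=5 ZF=0 PC=6
Step 6: PC=6 exec 'ADD C, 5'. After: A=1 B=2 C=5 D=5 ZF=0 PC=7
Step 7: PC=7 exec 'ADD D, 2'. After: A=1 B=2 C=5 D=7 ZF=0 PC=8
Step 8: PC=8 exec 'ADD C, 3'. After: A=1 B=2 C=8 D=7 ZF=0 PC=9
Step 9: PC=9 exec 'ADD C, 3'. After: A=1 B=2 C=11 D=7 ZF=0 PC=10
Step 10: PC=10 exec 'ADD C, 5'. After: A=1 B=2 C=16 D=7 ZF=0 PC=11
Step 11: PC=11 exec 'ADD A, 6'. After: A=7 B=2 C=16 D=7 ZF=0 PC=12
Step 12: PC=12 exec 'ADD B, 2'. After: A=7 B=4 C=16 D=7 ZF=0 PC=13
Step 13: PC=13 exec 'HALT'. After: A=7 B=4 C=16 D=7 ZF=0 PC=13 HALTED
Total instructions executed: 13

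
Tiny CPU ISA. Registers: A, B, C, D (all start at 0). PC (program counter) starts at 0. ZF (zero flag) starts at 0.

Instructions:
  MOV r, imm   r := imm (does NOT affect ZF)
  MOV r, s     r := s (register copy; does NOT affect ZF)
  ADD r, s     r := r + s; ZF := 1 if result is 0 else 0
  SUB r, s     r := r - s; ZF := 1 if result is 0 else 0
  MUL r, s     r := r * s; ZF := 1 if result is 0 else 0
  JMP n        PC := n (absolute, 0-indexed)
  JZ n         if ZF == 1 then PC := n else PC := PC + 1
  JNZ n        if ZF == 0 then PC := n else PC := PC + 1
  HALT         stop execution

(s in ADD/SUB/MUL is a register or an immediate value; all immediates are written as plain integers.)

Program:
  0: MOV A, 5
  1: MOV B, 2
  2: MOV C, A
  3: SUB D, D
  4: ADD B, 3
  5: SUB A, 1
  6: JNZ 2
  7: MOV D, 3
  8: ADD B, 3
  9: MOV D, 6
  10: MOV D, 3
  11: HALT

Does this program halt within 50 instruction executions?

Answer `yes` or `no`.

Step 1: PC=0 exec 'MOV A, 5'. After: A=5 B=0 C=0 D=0 ZF=0 PC=1
Step 2: PC=1 exec 'MOV B, 2'. After: A=5 B=2 C=0 D=0 ZF=0 PC=2
Step 3: PC=2 exec 'MOV C, A'. After: A=5 B=2 C=5 D=0 ZF=0 PC=3
Step 4: PC=3 exec 'SUB D, D'. After: A=5 B=2 C=5 D=0 ZF=1 PC=4
Step 5: PC=4 exec 'ADD B, 3'. After: A=5 B=5 C=5 D=0 ZF=0 PC=5
Step 6: PC=5 exec 'SUB A, 1'. After: A=4 B=5 C=5 D=0 ZF=0 PC=6
Step 7: PC=6 exec 'JNZ 2'. After: A=4 B=5 C=5 D=0 ZF=0 PC=2
Step 8: PC=2 exec 'MOV C, A'. After: A=4 B=5 C=4 D=0 ZF=0 PC=3
Step 9: PC=3 exec 'SUB D, D'. After: A=4 B=5 C=4 D=0 ZF=1 PC=4
Step 10: PC=4 exec 'ADD B, 3'. After: A=4 B=8 C=4 D=0 ZF=0 PC=5
Step 11: PC=5 exec 'SUB A, 1'. After: A=3 B=8 C=4 D=0 ZF=0 PC=6
Step 12: PC=6 exec 'JNZ 2'. After: A=3 B=8 C=4 D=0 ZF=0 PC=2
Step 13: PC=2 exec 'MOV C, A'. After: A=3 B=8 C=3 D=0 ZF=0 PC=3
Step 14: PC=3 exec 'SUB D, D'. After: A=3 B=8 C=3 D=0 ZF=1 PC=4
Step 15: PC=4 exec 'ADD B, 3'. After: A=3 B=11 C=3 D=0 ZF=0 PC=5
Step 16: PC=5 exec 'SUB A, 1'. After: A=2 B=11 C=3 D=0 ZF=0 PC=6
Step 17: PC=6 exec 'JNZ 2'. After: A=2 B=11 C=3 D=0 ZF=0 PC=2
Step 18: PC=2 exec 'MOV C, A'. After: A=2 B=11 C=2 D=0 ZF=0 PC=3
Step 19: PC=3 exec 'SUB D, D'. After: A=2 B=11 C=2 D=0 ZF=1 PC=4
Step 20: PC=4 exec 'ADD B, 3'. After: A=2 B=14 C=2 D=0 ZF=0 PC=5
Step 21: PC=5 exec 'SUB A, 1'. After: A=1 B=14 C=2 D=0 ZF=0 PC=6
Step 22: PC=6 exec 'JNZ 2'. After: A=1 B=14 C=2 D=0 ZF=0 PC=2
Step 23: PC=2 exec 'MOV C, A'. After: A=1 B=14 C=1 D=0 ZF=0 PC=3
Step 24: PC=3 exec 'SUB D, D'. After: A=1 B=14 C=1 D=0 ZF=1 PC=4
Step 25: PC=4 exec 'ADD B, 3'. After: A=1 B=17 C=1 D=0 ZF=0 PC=5
Step 26: PC=5 exec 'SUB A, 1'. After: A=0 B=17 C=1 D=0 ZF=1 PC=6
Step 27: PC=6 exec 'JNZ 2'. After: A=0 B=17 C=1 D=0 ZF=1 PC=7
Step 28: PC=7 exec 'MOV D, 3'. After: A=0 B=17 C=1 D=3 ZF=1 PC=8
Step 29: PC=8 exec 'ADD B, 3'. After: A=0 B=20 C=1 D=3 ZF=0 PC=9
Step 30: PC=9 exec 'MOV D, 6'. After: A=0 B=20 C=1 D=6 ZF=0 PC=10
Step 31: PC=10 exec 'MOV D, 3'. After: A=0 B=20 C=1 D=3 ZF=0 PC=11
Step 32: PC=11 exec 'HALT'. After: A=0 B=20 C=1 D=3 ZF=0 PC=11 HALTED

Answer: yes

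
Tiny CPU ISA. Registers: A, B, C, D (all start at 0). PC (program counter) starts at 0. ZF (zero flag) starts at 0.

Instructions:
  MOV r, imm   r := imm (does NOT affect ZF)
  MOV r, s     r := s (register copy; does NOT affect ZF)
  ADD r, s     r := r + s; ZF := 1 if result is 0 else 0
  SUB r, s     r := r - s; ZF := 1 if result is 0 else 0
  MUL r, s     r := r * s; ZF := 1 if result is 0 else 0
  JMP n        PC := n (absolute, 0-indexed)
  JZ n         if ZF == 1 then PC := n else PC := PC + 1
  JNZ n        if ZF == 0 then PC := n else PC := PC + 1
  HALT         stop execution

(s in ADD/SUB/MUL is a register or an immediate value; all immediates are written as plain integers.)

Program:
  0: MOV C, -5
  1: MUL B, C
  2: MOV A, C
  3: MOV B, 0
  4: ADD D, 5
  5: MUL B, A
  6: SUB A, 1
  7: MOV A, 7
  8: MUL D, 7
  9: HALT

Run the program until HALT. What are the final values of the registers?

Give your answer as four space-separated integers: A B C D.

Answer: 7 0 -5 35

Derivation:
Step 1: PC=0 exec 'MOV C, -5'. After: A=0 B=0 C=-5 D=0 ZF=0 PC=1
Step 2: PC=1 exec 'MUL B, C'. After: A=0 B=0 C=-5 D=0 ZF=1 PC=2
Step 3: PC=2 exec 'MOV A, C'. After: A=-5 B=0 C=-5 D=0 ZF=1 PC=3
Step 4: PC=3 exec 'MOV B, 0'. After: A=-5 B=0 C=-5 D=0 ZF=1 PC=4
Step 5: PC=4 exec 'ADD D, 5'. After: A=-5 B=0 C=-5 D=5 ZF=0 PC=5
Step 6: PC=5 exec 'MUL B, A'. After: A=-5 B=0 C=-5 D=5 ZF=1 PC=6
Step 7: PC=6 exec 'SUB A, 1'. After: A=-6 B=0 C=-5 D=5 ZF=0 PC=7
Step 8: PC=7 exec 'MOV A, 7'. After: A=7 B=0 C=-5 D=5 ZF=0 PC=8
Step 9: PC=8 exec 'MUL D, 7'. After: A=7 B=0 C=-5 D=35 ZF=0 PC=9
Step 10: PC=9 exec 'HALT'. After: A=7 B=0 C=-5 D=35 ZF=0 PC=9 HALTED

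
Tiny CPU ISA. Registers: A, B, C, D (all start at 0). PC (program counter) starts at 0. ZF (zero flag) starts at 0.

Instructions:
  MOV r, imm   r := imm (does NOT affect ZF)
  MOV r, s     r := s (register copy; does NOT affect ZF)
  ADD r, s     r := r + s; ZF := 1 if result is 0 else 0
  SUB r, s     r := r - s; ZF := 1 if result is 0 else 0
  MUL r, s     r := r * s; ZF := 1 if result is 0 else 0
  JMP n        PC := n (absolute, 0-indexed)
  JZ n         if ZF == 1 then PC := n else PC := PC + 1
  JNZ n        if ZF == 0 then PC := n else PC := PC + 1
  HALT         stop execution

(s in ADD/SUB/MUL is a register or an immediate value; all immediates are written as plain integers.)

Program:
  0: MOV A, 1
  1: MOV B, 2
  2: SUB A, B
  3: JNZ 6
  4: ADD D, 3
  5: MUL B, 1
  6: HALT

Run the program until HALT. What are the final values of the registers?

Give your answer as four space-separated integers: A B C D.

Answer: -1 2 0 0

Derivation:
Step 1: PC=0 exec 'MOV A, 1'. After: A=1 B=0 C=0 D=0 ZF=0 PC=1
Step 2: PC=1 exec 'MOV B, 2'. After: A=1 B=2 C=0 D=0 ZF=0 PC=2
Step 3: PC=2 exec 'SUB A, B'. After: A=-1 B=2 C=0 D=0 ZF=0 PC=3
Step 4: PC=3 exec 'JNZ 6'. After: A=-1 B=2 C=0 D=0 ZF=0 PC=6
Step 5: PC=6 exec 'HALT'. After: A=-1 B=2 C=0 D=0 ZF=0 PC=6 HALTED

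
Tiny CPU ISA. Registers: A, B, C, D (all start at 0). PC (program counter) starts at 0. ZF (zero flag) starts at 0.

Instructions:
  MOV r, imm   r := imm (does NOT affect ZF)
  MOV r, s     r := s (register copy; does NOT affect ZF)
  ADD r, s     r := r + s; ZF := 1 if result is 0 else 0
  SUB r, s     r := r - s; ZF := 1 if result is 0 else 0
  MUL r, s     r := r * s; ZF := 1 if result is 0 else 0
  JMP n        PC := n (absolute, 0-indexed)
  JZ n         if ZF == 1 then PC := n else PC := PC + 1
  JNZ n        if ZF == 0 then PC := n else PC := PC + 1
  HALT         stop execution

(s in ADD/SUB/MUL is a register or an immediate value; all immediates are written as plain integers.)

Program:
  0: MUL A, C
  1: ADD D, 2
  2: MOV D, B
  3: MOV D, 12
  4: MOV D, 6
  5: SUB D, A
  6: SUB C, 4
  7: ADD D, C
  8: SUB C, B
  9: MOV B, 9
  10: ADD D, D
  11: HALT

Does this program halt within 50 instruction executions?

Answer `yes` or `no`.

Answer: yes

Derivation:
Step 1: PC=0 exec 'MUL A, C'. After: A=0 B=0 C=0 D=0 ZF=1 PC=1
Step 2: PC=1 exec 'ADD D, 2'. After: A=0 B=0 C=0 D=2 ZF=0 PC=2
Step 3: PC=2 exec 'MOV D, B'. After: A=0 B=0 C=0 D=0 ZF=0 PC=3
Step 4: PC=3 exec 'MOV D, 12'. After: A=0 B=0 C=0 D=12 ZF=0 PC=4
Step 5: PC=4 exec 'MOV D, 6'. After: A=0 B=0 C=0 D=6 ZF=0 PC=5
Step 6: PC=5 exec 'SUB D, A'. After: A=0 B=0 C=0 D=6 ZF=0 PC=6
Step 7: PC=6 exec 'SUB C, 4'. After: A=0 B=0 C=-4 D=6 ZF=0 PC=7
Step 8: PC=7 exec 'ADD D, C'. After: A=0 B=0 C=-4 D=2 ZF=0 PC=8
Step 9: PC=8 exec 'SUB C, B'. After: A=0 B=0 C=-4 D=2 ZF=0 PC=9
Step 10: PC=9 exec 'MOV B, 9'. After: A=0 B=9 C=-4 D=2 ZF=0 PC=10
Step 11: PC=10 exec 'ADD D, D'. After: A=0 B=9 C=-4 D=4 ZF=0 PC=11
Step 12: PC=11 exec 'HALT'. After: A=0 B=9 C=-4 D=4 ZF=0 PC=11 HALTED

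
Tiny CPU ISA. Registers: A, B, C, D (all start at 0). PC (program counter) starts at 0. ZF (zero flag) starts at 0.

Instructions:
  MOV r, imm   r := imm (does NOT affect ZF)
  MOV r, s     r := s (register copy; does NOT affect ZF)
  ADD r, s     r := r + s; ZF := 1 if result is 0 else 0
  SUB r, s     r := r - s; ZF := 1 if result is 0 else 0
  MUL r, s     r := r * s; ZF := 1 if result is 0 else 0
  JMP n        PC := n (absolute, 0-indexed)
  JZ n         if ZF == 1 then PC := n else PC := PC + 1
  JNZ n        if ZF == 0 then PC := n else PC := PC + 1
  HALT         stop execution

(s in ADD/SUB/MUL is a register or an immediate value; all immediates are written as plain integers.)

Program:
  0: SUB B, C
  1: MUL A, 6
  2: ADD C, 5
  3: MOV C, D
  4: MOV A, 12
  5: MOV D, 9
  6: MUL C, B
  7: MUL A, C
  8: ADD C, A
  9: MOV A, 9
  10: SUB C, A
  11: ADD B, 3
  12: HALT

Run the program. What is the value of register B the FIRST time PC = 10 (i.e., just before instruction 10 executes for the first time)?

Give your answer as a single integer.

Step 1: PC=0 exec 'SUB B, C'. After: A=0 B=0 C=0 D=0 ZF=1 PC=1
Step 2: PC=1 exec 'MUL A, 6'. After: A=0 B=0 C=0 D=0 ZF=1 PC=2
Step 3: PC=2 exec 'ADD C, 5'. After: A=0 B=0 C=5 D=0 ZF=0 PC=3
Step 4: PC=3 exec 'MOV C, D'. After: A=0 B=0 C=0 D=0 ZF=0 PC=4
Step 5: PC=4 exec 'MOV A, 12'. After: A=12 B=0 C=0 D=0 ZF=0 PC=5
Step 6: PC=5 exec 'MOV D, 9'. After: A=12 B=0 C=0 D=9 ZF=0 PC=6
Step 7: PC=6 exec 'MUL C, B'. After: A=12 B=0 C=0 D=9 ZF=1 PC=7
Step 8: PC=7 exec 'MUL A, C'. After: A=0 B=0 C=0 D=9 ZF=1 PC=8
Step 9: PC=8 exec 'ADD C, A'. After: A=0 B=0 C=0 D=9 ZF=1 PC=9
Step 10: PC=9 exec 'MOV A, 9'. After: A=9 B=0 C=0 D=9 ZF=1 PC=10
First time PC=10: B=0

0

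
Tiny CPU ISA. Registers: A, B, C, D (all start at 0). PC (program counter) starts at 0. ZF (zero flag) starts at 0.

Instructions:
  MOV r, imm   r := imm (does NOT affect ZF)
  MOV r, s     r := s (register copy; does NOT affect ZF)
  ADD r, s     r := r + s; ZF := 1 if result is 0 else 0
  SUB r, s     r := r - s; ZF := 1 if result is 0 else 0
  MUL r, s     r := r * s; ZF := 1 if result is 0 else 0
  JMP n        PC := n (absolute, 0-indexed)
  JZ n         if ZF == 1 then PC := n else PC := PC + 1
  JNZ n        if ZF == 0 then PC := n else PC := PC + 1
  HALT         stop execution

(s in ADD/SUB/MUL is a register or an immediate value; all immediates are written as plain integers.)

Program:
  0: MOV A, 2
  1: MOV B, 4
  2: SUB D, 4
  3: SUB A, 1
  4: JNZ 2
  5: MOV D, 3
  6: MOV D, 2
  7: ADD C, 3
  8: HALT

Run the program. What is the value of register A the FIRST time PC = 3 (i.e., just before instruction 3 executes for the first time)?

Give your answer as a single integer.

Step 1: PC=0 exec 'MOV A, 2'. After: A=2 B=0 C=0 D=0 ZF=0 PC=1
Step 2: PC=1 exec 'MOV B, 4'. After: A=2 B=4 C=0 D=0 ZF=0 PC=2
Step 3: PC=2 exec 'SUB D, 4'. After: A=2 B=4 C=0 D=-4 ZF=0 PC=3
First time PC=3: A=2

2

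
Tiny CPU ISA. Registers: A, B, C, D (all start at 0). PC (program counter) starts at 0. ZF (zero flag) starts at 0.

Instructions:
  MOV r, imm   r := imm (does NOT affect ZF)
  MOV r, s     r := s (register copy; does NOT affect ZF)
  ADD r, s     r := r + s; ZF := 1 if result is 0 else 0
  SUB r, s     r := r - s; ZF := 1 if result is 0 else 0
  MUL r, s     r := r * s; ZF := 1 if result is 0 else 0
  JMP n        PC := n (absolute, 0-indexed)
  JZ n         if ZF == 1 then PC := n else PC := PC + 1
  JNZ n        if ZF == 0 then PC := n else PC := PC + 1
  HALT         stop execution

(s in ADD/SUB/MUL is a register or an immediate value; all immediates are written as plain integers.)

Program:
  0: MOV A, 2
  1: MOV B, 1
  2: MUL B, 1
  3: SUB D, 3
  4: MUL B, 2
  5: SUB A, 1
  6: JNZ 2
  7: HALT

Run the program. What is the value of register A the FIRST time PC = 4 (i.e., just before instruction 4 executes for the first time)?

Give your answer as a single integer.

Step 1: PC=0 exec 'MOV A, 2'. After: A=2 B=0 C=0 D=0 ZF=0 PC=1
Step 2: PC=1 exec 'MOV B, 1'. After: A=2 B=1 C=0 D=0 ZF=0 PC=2
Step 3: PC=2 exec 'MUL B, 1'. After: A=2 B=1 C=0 D=0 ZF=0 PC=3
Step 4: PC=3 exec 'SUB D, 3'. After: A=2 B=1 C=0 D=-3 ZF=0 PC=4
First time PC=4: A=2

2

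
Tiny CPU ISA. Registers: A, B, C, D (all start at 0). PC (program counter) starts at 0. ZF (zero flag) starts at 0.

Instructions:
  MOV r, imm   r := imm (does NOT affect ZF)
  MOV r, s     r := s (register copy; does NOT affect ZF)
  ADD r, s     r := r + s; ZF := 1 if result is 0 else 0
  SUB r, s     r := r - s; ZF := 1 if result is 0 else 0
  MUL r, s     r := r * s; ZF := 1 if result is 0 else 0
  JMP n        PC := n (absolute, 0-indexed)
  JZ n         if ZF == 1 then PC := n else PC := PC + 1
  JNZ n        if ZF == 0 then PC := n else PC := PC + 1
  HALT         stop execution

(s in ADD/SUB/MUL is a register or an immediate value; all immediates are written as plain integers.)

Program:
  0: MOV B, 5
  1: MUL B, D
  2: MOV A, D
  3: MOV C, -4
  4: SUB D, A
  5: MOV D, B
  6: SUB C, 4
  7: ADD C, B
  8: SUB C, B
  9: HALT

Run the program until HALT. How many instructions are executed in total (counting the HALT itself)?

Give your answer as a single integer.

Answer: 10

Derivation:
Step 1: PC=0 exec 'MOV B, 5'. After: A=0 B=5 C=0 D=0 ZF=0 PC=1
Step 2: PC=1 exec 'MUL B, D'. After: A=0 B=0 C=0 D=0 ZF=1 PC=2
Step 3: PC=2 exec 'MOV A, D'. After: A=0 B=0 C=0 D=0 ZF=1 PC=3
Step 4: PC=3 exec 'MOV C, -4'. After: A=0 B=0 C=-4 D=0 ZF=1 PC=4
Step 5: PC=4 exec 'SUB D, A'. After: A=0 B=0 C=-4 D=0 ZF=1 PC=5
Step 6: PC=5 exec 'MOV D, B'. After: A=0 B=0 C=-4 D=0 ZF=1 PC=6
Step 7: PC=6 exec 'SUB C, 4'. After: A=0 B=0 C=-8 D=0 ZF=0 PC=7
Step 8: PC=7 exec 'ADD C, B'. After: A=0 B=0 C=-8 D=0 ZF=0 PC=8
Step 9: PC=8 exec 'SUB C, B'. After: A=0 B=0 C=-8 D=0 ZF=0 PC=9
Step 10: PC=9 exec 'HALT'. After: A=0 B=0 C=-8 D=0 ZF=0 PC=9 HALTED
Total instructions executed: 10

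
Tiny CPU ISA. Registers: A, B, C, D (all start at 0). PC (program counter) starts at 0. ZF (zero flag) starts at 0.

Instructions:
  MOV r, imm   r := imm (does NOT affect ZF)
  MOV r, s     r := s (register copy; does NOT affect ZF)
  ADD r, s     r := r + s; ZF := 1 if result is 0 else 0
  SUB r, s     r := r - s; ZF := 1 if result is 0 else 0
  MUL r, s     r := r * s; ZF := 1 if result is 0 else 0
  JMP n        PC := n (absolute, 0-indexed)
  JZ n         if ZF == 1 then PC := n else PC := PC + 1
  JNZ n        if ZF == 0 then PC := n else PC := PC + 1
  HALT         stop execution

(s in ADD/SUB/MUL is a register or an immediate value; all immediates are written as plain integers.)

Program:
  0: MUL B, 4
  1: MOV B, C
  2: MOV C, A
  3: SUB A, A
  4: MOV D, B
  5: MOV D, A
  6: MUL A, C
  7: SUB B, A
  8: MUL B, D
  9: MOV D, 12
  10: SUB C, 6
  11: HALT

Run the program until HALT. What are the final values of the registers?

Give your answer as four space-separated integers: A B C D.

Answer: 0 0 -6 12

Derivation:
Step 1: PC=0 exec 'MUL B, 4'. After: A=0 B=0 C=0 D=0 ZF=1 PC=1
Step 2: PC=1 exec 'MOV B, C'. After: A=0 B=0 C=0 D=0 ZF=1 PC=2
Step 3: PC=2 exec 'MOV C, A'. After: A=0 B=0 C=0 D=0 ZF=1 PC=3
Step 4: PC=3 exec 'SUB A, A'. After: A=0 B=0 C=0 D=0 ZF=1 PC=4
Step 5: PC=4 exec 'MOV D, B'. After: A=0 B=0 C=0 D=0 ZF=1 PC=5
Step 6: PC=5 exec 'MOV D, A'. After: A=0 B=0 C=0 D=0 ZF=1 PC=6
Step 7: PC=6 exec 'MUL A, C'. After: A=0 B=0 C=0 D=0 ZF=1 PC=7
Step 8: PC=7 exec 'SUB B, A'. After: A=0 B=0 C=0 D=0 ZF=1 PC=8
Step 9: PC=8 exec 'MUL B, D'. After: A=0 B=0 C=0 D=0 ZF=1 PC=9
Step 10: PC=9 exec 'MOV D, 12'. After: A=0 B=0 C=0 D=12 ZF=1 PC=10
Step 11: PC=10 exec 'SUB C, 6'. After: A=0 B=0 C=-6 D=12 ZF=0 PC=11
Step 12: PC=11 exec 'HALT'. After: A=0 B=0 C=-6 D=12 ZF=0 PC=11 HALTED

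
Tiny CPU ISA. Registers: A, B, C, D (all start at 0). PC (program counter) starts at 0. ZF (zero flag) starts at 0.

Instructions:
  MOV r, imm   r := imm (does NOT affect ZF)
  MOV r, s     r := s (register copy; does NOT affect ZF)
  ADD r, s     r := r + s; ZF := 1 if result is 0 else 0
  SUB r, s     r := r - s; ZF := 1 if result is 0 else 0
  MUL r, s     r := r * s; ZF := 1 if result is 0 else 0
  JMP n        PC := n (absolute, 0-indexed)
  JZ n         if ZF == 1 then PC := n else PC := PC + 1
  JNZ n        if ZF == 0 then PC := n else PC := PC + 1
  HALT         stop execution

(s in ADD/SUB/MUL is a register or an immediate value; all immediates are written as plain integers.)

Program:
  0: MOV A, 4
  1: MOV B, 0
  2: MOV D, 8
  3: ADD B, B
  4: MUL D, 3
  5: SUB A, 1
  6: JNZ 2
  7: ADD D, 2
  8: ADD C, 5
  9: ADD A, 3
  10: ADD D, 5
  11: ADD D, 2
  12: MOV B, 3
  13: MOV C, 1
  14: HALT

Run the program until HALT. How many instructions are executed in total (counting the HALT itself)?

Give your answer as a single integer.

Answer: 30

Derivation:
Step 1: PC=0 exec 'MOV A, 4'. After: A=4 B=0 C=0 D=0 ZF=0 PC=1
Step 2: PC=1 exec 'MOV B, 0'. After: A=4 B=0 C=0 D=0 ZF=0 PC=2
Step 3: PC=2 exec 'MOV D, 8'. After: A=4 B=0 C=0 D=8 ZF=0 PC=3
Step 4: PC=3 exec 'ADD B, B'. After: A=4 B=0 C=0 D=8 ZF=1 PC=4
Step 5: PC=4 exec 'MUL D, 3'. After: A=4 B=0 C=0 D=24 ZF=0 PC=5
Step 6: PC=5 exec 'SUB A, 1'. After: A=3 B=0 C=0 D=24 ZF=0 PC=6
Step 7: PC=6 exec 'JNZ 2'. After: A=3 B=0 C=0 D=24 ZF=0 PC=2
Step 8: PC=2 exec 'MOV D, 8'. After: A=3 B=0 C=0 D=8 ZF=0 PC=3
Step 9: PC=3 exec 'ADD B, B'. After: A=3 B=0 C=0 D=8 ZF=1 PC=4
Step 10: PC=4 exec 'MUL D, 3'. After: A=3 B=0 C=0 D=24 ZF=0 PC=5
Step 11: PC=5 exec 'SUB A, 1'. After: A=2 B=0 C=0 D=24 ZF=0 PC=6
Step 12: PC=6 exec 'JNZ 2'. After: A=2 B=0 C=0 D=24 ZF=0 PC=2
Step 13: PC=2 exec 'MOV D, 8'. After: A=2 B=0 C=0 D=8 ZF=0 PC=3
Step 14: PC=3 exec 'ADD B, B'. After: A=2 B=0 C=0 D=8 ZF=1 PC=4
Step 15: PC=4 exec 'MUL D, 3'. After: A=2 B=0 C=0 D=24 ZF=0 PC=5
Step 16: PC=5 exec 'SUB A, 1'. After: A=1 B=0 C=0 D=24 ZF=0 PC=6
Step 17: PC=6 exec 'JNZ 2'. After: A=1 B=0 C=0 D=24 ZF=0 PC=2
Step 18: PC=2 exec 'MOV D, 8'. After: A=1 B=0 C=0 D=8 ZF=0 PC=3
Step 19: PC=3 exec 'ADD B, B'. After: A=1 B=0 C=0 D=8 ZF=1 PC=4
Step 20: PC=4 exec 'MUL D, 3'. After: A=1 B=0 C=0 D=24 ZF=0 PC=5
Step 21: PC=5 exec 'SUB A, 1'. After: A=0 B=0 C=0 D=24 ZF=1 PC=6
Step 22: PC=6 exec 'JNZ 2'. After: A=0 B=0 C=0 D=24 ZF=1 PC=7
Step 23: PC=7 exec 'ADD D, 2'. After: A=0 B=0 C=0 D=26 ZF=0 PC=8
Step 24: PC=8 exec 'ADD C, 5'. After: A=0 B=0 C=5 D=26 ZF=0 PC=9
Step 25: PC=9 exec 'ADD A, 3'. After: A=3 B=0 C=5 D=26 ZF=0 PC=10
Step 26: PC=10 exec 'ADD D, 5'. After: A=3 B=0 C=5 D=31 ZF=0 PC=11
Step 27: PC=11 exec 'ADD D, 2'. After: A=3 B=0 C=5 D=33 ZF=0 PC=12
Step 28: PC=12 exec 'MOV B, 3'. After: A=3 B=3 C=5 D=33 ZF=0 PC=13
Step 29: PC=13 exec 'MOV C, 1'. After: A=3 B=3 C=1 D=33 ZF=0 PC=14
Step 30: PC=14 exec 'HALT'. After: A=3 B=3 C=1 D=33 ZF=0 PC=14 HALTED
Total instructions executed: 30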